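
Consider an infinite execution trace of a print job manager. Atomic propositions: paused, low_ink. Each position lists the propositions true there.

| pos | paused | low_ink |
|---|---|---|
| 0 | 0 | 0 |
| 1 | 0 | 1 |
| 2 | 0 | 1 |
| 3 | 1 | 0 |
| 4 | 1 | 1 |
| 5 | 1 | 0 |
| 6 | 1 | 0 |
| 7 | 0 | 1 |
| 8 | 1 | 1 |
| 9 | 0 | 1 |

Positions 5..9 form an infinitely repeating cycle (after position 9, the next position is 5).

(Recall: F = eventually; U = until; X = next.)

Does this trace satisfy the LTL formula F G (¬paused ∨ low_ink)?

No

G (¬paused ∨ low_ink) is false at every position 0..9, so it never becomes true and F G (¬paused ∨ low_ink) fails.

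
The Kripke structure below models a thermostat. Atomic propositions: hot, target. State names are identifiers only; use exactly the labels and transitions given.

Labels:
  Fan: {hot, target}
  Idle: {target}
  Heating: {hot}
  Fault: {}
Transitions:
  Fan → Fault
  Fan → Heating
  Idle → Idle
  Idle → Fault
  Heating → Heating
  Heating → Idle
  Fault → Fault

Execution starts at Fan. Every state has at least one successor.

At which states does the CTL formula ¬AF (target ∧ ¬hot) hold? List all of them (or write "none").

States satisfying target ∧ ¬hot: {Idle}.
States satisfying AF (target ∧ ¬hot): {Idle}.
States satisfying ¬AF (target ∧ ¬hot): {Fan, Heating, Fault}.

{Fan, Heating, Fault}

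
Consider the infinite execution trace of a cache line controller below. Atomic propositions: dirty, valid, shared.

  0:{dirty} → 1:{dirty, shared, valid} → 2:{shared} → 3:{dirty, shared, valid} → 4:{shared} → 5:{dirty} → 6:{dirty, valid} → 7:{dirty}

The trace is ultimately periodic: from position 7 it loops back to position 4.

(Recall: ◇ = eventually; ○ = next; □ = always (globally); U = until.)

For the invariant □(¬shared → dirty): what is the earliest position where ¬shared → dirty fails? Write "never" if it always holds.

never

¬shared → dirty holds at every position 0..7, and those are all the positions the trace ever visits, so the invariant □(¬shared → dirty) is never violated.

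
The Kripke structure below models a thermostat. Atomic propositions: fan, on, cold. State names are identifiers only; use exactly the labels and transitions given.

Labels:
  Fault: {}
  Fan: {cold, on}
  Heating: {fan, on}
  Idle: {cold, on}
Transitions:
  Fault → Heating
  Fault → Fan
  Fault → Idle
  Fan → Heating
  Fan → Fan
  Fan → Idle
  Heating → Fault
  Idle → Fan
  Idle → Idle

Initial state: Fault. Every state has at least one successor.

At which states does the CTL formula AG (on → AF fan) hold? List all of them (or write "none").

States satisfying on → AF fan: {Fault, Heating}.
States satisfying AG (on → AF fan): ∅.

none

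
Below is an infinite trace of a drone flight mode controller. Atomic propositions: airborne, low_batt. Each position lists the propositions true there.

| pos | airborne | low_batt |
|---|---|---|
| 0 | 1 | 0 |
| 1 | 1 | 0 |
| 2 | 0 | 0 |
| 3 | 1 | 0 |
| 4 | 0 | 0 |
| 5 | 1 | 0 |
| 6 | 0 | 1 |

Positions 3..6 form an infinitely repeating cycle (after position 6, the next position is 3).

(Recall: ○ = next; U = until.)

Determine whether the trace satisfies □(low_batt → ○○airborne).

low_batt → ○○airborne must hold at every position from 0 onward. It fails at position 6, so □(low_batt → ○○airborne) is false.
Positions where low_batt holds: 6.
Check ○○airborne at each: 6→fails.

No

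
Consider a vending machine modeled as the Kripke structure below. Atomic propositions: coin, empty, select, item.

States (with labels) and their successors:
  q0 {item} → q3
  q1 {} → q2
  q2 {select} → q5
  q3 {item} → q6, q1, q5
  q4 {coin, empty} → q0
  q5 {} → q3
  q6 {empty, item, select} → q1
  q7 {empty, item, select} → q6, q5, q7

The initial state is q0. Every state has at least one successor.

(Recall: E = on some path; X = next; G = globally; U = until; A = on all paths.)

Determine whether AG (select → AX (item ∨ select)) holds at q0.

Violated

States satisfying select → AX (item ∨ select): {q0, q1, q3, q4, q5}.
States satisfying AG (select → AX (item ∨ select)): ∅.
q2 is reachable from q0 and violates select → AX (item ∨ select), so AG fails at q0.
q0 ∉ Sat(AG (select → AX (item ∨ select))).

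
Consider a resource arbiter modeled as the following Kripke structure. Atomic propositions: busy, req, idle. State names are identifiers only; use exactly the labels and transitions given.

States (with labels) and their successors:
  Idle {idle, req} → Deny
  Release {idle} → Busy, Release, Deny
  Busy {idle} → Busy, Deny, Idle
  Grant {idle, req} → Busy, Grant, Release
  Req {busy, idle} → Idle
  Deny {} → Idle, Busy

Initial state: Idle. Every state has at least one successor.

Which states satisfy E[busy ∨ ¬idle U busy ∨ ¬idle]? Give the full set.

States satisfying busy ∨ ¬idle: {Req, Deny}.
States satisfying E[busy ∨ ¬idle U busy ∨ ¬idle]: {Req, Deny}.

{Req, Deny}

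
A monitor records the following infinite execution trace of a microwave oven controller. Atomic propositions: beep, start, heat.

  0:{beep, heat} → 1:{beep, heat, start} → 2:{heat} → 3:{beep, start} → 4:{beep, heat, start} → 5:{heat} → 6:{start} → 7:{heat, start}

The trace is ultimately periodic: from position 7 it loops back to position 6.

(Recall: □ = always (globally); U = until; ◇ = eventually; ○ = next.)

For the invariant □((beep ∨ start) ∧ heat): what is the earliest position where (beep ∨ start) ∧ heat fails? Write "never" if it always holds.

2

Check (beep ∨ start) ∧ heat at each position in order: 0 ✓, 1 ✓.
At position 2 the labels are {heat}, so (beep ∨ start) ∧ heat is false there. This is the first violation.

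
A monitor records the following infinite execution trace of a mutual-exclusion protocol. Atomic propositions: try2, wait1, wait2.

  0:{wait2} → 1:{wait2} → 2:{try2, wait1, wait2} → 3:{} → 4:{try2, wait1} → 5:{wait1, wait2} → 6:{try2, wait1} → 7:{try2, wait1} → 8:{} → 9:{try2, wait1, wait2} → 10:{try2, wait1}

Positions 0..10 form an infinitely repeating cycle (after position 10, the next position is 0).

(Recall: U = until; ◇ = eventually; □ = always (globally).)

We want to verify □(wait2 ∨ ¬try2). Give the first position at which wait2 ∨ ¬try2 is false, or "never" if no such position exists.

4

Check wait2 ∨ ¬try2 at each position in order: 0 ✓, 1 ✓, 2 ✓, 3 ✓.
At position 4 the labels are {try2, wait1}, so wait2 ∨ ¬try2 is false there. This is the first violation.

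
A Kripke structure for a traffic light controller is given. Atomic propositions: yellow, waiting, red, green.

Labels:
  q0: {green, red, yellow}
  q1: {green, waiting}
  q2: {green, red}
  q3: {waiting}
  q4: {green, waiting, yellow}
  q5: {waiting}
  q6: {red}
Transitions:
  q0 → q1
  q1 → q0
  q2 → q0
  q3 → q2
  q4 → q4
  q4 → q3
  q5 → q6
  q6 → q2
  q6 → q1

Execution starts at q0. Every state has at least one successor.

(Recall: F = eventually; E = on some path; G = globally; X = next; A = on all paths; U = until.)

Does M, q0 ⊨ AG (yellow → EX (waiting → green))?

Yes

States satisfying yellow → EX (waiting → green): {q0, q1, q2, q3, q4, q5, q6}.
States satisfying AG (yellow → EX (waiting → green)): {q0, q1, q2, q3, q4, q5, q6}.
Every state reachable from q0 satisfies yellow → EX (waiting → green).
q0 ∈ Sat(AG (yellow → EX (waiting → green))).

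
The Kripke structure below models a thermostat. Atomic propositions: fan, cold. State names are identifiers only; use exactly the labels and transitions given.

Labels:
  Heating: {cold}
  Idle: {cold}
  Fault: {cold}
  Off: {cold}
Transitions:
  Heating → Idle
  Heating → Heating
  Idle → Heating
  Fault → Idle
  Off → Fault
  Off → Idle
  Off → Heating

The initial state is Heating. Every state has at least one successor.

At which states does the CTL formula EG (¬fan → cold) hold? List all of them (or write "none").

{Heating, Idle, Fault, Off}

States satisfying ¬fan → cold: {Heating, Idle, Fault, Off}.
States satisfying EG (¬fan → cold): {Heating, Idle, Fault, Off}.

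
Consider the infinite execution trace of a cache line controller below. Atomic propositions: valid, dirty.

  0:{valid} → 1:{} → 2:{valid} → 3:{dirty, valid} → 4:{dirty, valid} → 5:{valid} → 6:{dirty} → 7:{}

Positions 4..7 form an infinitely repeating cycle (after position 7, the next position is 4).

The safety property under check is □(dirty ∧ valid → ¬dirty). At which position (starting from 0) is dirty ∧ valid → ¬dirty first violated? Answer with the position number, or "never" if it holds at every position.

Check dirty ∧ valid → ¬dirty at each position in order: 0 ✓, 1 ✓, 2 ✓.
At position 3 the labels are {dirty, valid}, so dirty ∧ valid → ¬dirty is false there. This is the first violation.

3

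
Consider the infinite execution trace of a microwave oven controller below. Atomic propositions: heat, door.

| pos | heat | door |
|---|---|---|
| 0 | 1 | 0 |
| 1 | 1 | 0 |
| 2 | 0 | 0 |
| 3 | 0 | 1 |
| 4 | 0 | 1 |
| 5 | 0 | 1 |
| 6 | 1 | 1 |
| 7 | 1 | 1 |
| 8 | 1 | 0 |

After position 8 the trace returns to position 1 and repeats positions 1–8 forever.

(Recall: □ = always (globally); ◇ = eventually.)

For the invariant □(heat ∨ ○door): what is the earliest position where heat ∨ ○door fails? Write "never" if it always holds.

heat ∨ ○door holds at every position 0..8, and those are all the positions the trace ever visits, so the invariant □(heat ∨ ○door) is never violated.

never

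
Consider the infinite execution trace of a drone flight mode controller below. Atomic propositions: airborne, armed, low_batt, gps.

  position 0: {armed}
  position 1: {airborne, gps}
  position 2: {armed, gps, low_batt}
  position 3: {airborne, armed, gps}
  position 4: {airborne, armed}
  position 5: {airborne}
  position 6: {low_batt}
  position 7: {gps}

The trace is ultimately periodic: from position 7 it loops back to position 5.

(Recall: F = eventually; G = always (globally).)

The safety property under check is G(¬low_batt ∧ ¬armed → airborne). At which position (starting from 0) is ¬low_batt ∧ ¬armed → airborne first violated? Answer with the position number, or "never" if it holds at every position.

7

Check ¬low_batt ∧ ¬armed → airborne at each position in order: 0 ✓, 1 ✓, 2 ✓, 3 ✓, 4 ✓, 5 ✓, 6 ✓.
At position 7 the labels are {gps}, so ¬low_batt ∧ ¬armed → airborne is false there. This is the first violation.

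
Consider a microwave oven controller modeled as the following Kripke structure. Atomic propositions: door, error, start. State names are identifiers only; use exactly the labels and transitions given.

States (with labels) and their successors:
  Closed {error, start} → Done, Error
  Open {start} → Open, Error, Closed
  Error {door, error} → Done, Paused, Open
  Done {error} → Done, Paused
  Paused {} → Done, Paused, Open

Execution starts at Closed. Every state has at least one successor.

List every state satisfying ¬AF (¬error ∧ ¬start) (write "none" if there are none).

{Closed, Open, Error, Done}

States satisfying ¬error ∧ ¬start: {Paused}.
States satisfying AF (¬error ∧ ¬start): {Paused}.
States satisfying ¬AF (¬error ∧ ¬start): {Closed, Open, Error, Done}.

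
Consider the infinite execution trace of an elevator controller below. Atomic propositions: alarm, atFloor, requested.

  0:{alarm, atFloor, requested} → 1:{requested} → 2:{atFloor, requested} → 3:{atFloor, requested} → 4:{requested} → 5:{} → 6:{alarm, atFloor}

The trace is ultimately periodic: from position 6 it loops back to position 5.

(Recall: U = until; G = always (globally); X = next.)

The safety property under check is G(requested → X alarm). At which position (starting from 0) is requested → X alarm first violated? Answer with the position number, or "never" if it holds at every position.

At position 0 the labels are {alarm, atFloor, requested} and the next position 1 has {requested}, so requested → X alarm is false there. This is the first violation.

0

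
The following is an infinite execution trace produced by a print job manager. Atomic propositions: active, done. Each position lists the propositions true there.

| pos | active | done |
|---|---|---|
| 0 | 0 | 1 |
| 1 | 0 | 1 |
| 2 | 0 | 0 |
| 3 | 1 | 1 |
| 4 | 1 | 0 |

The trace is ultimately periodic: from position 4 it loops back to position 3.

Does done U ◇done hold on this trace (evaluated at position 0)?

Satisfied

Walking from position 0: ◇done first holds at position 0, and done holds at every earlier position along the way, so done U ◇done holds.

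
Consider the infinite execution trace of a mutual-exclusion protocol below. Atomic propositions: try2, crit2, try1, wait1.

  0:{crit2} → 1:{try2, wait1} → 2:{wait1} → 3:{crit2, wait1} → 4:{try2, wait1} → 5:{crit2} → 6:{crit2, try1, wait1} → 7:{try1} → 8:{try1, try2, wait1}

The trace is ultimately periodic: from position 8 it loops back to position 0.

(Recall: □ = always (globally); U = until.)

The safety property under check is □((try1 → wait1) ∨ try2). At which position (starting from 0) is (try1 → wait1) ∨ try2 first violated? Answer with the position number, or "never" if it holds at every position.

Check (try1 → wait1) ∨ try2 at each position in order: 0 ✓, 1 ✓, 2 ✓, 3 ✓, 4 ✓, 5 ✓, 6 ✓.
At position 7 the labels are {try1}, so (try1 → wait1) ∨ try2 is false there. This is the first violation.

7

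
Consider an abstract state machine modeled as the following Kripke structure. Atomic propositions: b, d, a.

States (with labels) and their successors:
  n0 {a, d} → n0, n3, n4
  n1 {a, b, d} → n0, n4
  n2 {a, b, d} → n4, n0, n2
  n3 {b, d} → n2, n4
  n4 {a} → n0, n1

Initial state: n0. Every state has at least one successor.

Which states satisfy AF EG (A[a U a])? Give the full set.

{n0, n1, n2, n3, n4}

States satisfying EG (A[a U a]): {n0, n1, n2, n4}.
States satisfying AF EG (A[a U a]): {n0, n1, n2, n3, n4}.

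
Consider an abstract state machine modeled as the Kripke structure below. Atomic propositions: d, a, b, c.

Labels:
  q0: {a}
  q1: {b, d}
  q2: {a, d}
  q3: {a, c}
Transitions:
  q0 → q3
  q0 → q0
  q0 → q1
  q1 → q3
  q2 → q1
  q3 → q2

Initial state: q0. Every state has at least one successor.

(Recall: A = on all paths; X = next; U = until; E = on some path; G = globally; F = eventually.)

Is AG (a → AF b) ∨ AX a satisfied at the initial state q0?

Violated

States satisfying a → AF b: {q1, q2, q3}.
States satisfying AG (a → AF b): {q1, q2, q3}.
States satisfying a: {q0, q2, q3}.
States satisfying AX a: {q1, q3}.
States satisfying AG (a → AF b) ∨ AX a: {q1, q2, q3}.
q0 ∉ Sat(AG (a → AF b) ∨ AX a).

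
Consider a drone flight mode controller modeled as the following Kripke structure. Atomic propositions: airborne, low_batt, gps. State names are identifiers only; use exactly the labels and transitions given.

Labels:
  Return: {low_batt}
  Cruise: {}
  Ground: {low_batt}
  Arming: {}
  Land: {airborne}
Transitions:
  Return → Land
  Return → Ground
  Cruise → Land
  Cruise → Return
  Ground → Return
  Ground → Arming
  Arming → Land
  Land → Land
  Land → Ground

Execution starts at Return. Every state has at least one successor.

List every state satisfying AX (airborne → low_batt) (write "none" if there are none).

States satisfying airborne → low_batt: {Return, Cruise, Ground, Arming}.
States satisfying AX (airborne → low_batt): {Ground}.

{Ground}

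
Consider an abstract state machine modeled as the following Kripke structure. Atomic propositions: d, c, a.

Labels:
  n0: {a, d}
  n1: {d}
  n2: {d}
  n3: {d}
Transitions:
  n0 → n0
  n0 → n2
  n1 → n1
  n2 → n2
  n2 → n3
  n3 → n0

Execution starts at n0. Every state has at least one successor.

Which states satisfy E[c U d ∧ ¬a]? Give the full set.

States satisfying c: ∅.
States satisfying d ∧ ¬a: {n1, n2, n3}.
States satisfying E[c U d ∧ ¬a]: {n1, n2, n3}.

{n1, n2, n3}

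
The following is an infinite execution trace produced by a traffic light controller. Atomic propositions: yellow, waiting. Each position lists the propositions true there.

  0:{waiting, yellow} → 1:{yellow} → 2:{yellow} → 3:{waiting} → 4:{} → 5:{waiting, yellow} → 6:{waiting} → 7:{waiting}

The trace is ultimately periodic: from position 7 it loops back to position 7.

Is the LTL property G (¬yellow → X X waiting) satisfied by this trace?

¬yellow → X X waiting holds at every position 0..7, and those are all positions ever visited, so G (¬yellow → X X waiting) holds.
Positions where ¬yellow holds: 3, 4, 6, 7.
Check X X waiting at each: 3→ok, 4→ok, 6→ok, 7→ok.

Holds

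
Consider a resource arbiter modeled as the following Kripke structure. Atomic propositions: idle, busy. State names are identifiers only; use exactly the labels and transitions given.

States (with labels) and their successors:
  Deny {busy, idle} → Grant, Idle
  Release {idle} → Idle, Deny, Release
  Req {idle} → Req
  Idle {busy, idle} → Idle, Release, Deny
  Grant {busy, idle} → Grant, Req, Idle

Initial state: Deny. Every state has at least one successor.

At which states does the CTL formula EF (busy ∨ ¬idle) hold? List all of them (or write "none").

States satisfying busy ∨ ¬idle: {Deny, Idle, Grant}.
States satisfying EF (busy ∨ ¬idle): {Deny, Release, Idle, Grant}.

{Deny, Release, Idle, Grant}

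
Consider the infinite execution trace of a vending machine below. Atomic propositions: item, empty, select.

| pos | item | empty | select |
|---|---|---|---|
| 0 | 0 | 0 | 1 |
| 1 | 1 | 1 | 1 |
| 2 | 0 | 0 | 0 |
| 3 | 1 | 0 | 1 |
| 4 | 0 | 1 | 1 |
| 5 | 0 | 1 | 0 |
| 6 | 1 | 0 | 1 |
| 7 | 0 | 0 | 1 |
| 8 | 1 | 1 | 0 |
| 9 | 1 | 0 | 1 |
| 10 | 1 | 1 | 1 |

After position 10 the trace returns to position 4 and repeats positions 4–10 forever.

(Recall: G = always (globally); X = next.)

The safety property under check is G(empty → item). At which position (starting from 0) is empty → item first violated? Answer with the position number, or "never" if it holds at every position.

Check empty → item at each position in order: 0 ✓, 1 ✓, 2 ✓, 3 ✓.
At position 4 the labels are {empty, select}, so empty → item is false there. This is the first violation.

4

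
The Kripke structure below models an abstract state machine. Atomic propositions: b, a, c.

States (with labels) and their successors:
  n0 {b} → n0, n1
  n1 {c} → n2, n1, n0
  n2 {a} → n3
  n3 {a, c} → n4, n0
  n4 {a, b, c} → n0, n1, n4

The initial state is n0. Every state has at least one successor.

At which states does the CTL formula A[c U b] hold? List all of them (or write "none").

States satisfying c: {n1, n3, n4}.
States satisfying b: {n0, n4}.
States satisfying A[c U b]: {n0, n3, n4}.

{n0, n3, n4}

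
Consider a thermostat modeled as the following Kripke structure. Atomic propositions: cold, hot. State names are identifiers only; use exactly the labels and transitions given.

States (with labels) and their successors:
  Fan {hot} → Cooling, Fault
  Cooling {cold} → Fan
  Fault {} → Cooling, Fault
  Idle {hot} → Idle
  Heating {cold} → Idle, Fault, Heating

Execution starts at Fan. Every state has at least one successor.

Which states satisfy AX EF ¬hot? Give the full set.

States satisfying EF ¬hot: {Fan, Cooling, Fault, Heating}.
States satisfying AX EF ¬hot: {Fan, Cooling, Fault}.

{Fan, Cooling, Fault}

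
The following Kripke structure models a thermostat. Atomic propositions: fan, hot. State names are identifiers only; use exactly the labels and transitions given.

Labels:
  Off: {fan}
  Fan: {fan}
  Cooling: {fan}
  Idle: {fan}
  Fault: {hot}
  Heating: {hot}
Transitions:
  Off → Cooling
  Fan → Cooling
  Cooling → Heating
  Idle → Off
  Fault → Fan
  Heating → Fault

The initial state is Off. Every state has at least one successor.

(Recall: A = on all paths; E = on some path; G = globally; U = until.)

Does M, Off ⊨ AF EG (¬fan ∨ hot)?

No

States satisfying EG (¬fan ∨ hot): ∅.
States satisfying AF EG (¬fan ∨ hot): ∅.
There is a path from Off along which EG (¬fan ∨ hot) never holds.
Off ∉ Sat(AF EG (¬fan ∨ hot)).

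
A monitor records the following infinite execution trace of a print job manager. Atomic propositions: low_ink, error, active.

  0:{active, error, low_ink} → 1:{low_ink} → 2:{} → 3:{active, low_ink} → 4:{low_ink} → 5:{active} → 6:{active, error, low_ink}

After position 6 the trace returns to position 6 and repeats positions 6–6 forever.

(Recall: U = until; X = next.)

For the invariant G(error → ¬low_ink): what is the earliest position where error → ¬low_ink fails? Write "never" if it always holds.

At position 0 the labels are {active, error, low_ink}, so error → ¬low_ink is false there. This is the first violation.

0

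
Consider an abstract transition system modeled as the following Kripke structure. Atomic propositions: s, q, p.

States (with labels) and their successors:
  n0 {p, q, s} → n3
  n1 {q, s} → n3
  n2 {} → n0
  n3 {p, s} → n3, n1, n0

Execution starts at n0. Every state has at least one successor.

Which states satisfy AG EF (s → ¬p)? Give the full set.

{n0, n1, n2, n3}

States satisfying EF (s → ¬p): {n0, n1, n2, n3}.
States satisfying AG EF (s → ¬p): {n0, n1, n2, n3}.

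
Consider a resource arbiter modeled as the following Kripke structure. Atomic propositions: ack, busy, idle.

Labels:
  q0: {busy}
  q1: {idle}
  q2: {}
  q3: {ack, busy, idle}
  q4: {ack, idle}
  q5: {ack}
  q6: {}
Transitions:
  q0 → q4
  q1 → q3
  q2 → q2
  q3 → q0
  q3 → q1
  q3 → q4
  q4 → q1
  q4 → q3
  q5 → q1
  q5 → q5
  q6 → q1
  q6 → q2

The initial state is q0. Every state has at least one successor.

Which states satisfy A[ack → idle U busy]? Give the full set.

States satisfying ack → idle: {q0, q1, q2, q3, q4, q6}.
States satisfying busy: {q0, q3}.
States satisfying A[ack → idle U busy]: {q0, q1, q3, q4}.

{q0, q1, q3, q4}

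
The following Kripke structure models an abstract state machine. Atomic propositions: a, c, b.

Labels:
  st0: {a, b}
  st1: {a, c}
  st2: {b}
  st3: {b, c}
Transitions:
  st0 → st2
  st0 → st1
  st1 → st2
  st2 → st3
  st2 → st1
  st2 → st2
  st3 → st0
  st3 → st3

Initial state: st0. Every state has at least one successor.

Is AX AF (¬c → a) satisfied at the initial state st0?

States satisfying AF (¬c → a): {st0, st1, st3}.
States satisfying AX AF (¬c → a): {st3}.
st0 ∉ Sat(AX AF (¬c → a)).

Violated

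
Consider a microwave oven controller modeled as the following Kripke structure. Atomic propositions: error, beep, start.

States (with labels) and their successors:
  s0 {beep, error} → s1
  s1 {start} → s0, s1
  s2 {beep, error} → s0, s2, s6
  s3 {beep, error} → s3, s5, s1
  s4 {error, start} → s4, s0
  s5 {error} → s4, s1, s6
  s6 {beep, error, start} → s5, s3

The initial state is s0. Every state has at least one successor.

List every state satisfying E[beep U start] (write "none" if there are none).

States satisfying beep: {s0, s2, s3, s6}.
States satisfying start: {s1, s4, s6}.
States satisfying E[beep U start]: {s0, s1, s2, s3, s4, s6}.

{s0, s1, s2, s3, s4, s6}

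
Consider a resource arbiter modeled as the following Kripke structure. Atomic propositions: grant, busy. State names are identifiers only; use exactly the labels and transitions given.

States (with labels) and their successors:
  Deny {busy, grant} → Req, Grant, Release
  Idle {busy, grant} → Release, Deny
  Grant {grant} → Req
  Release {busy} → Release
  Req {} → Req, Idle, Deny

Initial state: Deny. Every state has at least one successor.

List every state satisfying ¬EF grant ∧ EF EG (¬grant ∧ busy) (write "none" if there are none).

{Release}

States satisfying grant: {Deny, Idle, Grant}.
States satisfying EF grant: {Deny, Idle, Grant, Req}.
States satisfying ¬EF grant: {Release}.
States satisfying EG (¬grant ∧ busy): {Release}.
States satisfying EF EG (¬grant ∧ busy): {Deny, Idle, Grant, Release, Req}.
States satisfying ¬EF grant ∧ EF EG (¬grant ∧ busy): {Release}.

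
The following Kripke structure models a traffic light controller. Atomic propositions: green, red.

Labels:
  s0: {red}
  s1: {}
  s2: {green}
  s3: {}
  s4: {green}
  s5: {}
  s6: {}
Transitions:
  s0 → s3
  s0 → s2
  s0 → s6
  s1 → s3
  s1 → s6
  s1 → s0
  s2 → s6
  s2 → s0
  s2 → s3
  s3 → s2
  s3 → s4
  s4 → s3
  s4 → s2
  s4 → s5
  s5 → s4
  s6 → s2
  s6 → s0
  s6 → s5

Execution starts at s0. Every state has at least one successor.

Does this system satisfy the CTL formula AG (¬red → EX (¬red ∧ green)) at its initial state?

Does not hold

States satisfying ¬red → EX (¬red ∧ green): {s0, s3, s4, s5, s6}.
States satisfying AG (¬red → EX (¬red ∧ green)): ∅.
s2 is reachable from s0 and violates ¬red → EX (¬red ∧ green), so AG fails at s0.
s0 ∉ Sat(AG (¬red → EX (¬red ∧ green))).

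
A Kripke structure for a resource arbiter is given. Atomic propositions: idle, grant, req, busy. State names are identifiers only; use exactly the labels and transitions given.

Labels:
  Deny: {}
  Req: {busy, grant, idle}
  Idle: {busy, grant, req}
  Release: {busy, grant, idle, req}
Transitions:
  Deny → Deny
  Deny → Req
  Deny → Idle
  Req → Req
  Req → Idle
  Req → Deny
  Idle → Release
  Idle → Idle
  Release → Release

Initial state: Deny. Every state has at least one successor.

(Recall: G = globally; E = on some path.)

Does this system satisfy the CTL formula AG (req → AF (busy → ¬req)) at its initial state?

No

States satisfying req → AF (busy → ¬req): {Deny, Req}.
States satisfying AG (req → AF (busy → ¬req)): ∅.
Idle is reachable from Deny and violates req → AF (busy → ¬req), so AG fails at Deny.
Deny ∉ Sat(AG (req → AF (busy → ¬req))).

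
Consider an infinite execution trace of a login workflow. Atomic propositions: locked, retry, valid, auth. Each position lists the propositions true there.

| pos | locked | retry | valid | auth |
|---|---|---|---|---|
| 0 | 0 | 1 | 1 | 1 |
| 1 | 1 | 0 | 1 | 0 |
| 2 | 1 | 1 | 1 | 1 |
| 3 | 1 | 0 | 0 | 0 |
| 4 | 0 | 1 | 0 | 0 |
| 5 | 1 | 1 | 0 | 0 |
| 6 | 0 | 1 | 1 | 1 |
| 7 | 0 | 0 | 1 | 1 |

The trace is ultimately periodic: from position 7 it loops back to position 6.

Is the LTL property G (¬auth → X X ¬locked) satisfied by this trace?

No

¬auth → X X ¬locked must hold at every position from 0 onward. It fails at position 1, so G (¬auth → X X ¬locked) is false.
Positions where ¬auth holds: 1, 3, 4, 5.
Check X X ¬locked at each: 1→fails, 3→fails, 4→ok, 5→ok.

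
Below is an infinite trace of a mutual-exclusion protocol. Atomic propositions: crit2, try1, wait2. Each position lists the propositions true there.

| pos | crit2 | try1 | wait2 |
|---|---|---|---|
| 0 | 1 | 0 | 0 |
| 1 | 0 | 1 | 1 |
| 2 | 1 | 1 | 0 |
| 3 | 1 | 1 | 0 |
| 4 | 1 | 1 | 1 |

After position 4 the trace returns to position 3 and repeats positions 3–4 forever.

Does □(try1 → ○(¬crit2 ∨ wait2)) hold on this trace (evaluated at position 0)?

No

try1 → ○(¬crit2 ∨ wait2) must hold at every position from 0 onward. It fails at position 1, so □(try1 → ○(¬crit2 ∨ wait2)) is false.
Positions where try1 holds: 1, 2, 3, 4.
Check ○(¬crit2 ∨ wait2) at each: 1→fails, 2→fails, 3→ok, 4→fails.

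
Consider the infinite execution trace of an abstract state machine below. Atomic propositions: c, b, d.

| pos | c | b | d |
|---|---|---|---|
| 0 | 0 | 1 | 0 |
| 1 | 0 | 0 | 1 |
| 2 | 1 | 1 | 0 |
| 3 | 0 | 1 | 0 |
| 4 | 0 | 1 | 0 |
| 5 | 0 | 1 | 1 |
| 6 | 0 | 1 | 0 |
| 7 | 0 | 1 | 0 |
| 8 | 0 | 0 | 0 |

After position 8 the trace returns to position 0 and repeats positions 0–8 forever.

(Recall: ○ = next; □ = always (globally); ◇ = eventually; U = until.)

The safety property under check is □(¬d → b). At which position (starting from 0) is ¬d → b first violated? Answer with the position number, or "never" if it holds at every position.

Check ¬d → b at each position in order: 0 ✓, 1 ✓, 2 ✓, 3 ✓, 4 ✓, 5 ✓, 6 ✓, 7 ✓.
At position 8 the labels are {}, so ¬d → b is false there. This is the first violation.

8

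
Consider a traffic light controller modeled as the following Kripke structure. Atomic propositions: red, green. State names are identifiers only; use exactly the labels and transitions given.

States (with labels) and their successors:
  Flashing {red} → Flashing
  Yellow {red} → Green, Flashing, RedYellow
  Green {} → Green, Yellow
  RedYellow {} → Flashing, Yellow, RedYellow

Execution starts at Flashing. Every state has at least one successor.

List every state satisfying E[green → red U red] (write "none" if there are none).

States satisfying green → red: {Flashing, Yellow, Green, RedYellow}.
States satisfying red: {Flashing, Yellow}.
States satisfying E[green → red U red]: {Flashing, Yellow, Green, RedYellow}.

{Flashing, Yellow, Green, RedYellow}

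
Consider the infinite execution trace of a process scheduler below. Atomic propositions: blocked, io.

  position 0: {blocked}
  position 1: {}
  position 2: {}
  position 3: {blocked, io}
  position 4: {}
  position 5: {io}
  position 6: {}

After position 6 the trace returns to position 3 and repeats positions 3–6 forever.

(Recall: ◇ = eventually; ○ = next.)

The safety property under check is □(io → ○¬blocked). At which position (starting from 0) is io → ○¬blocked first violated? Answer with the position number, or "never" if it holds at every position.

io → ○¬blocked holds at every position 0..6, and those are all the positions the trace ever visits, so the invariant □(io → ○¬blocked) is never violated.

never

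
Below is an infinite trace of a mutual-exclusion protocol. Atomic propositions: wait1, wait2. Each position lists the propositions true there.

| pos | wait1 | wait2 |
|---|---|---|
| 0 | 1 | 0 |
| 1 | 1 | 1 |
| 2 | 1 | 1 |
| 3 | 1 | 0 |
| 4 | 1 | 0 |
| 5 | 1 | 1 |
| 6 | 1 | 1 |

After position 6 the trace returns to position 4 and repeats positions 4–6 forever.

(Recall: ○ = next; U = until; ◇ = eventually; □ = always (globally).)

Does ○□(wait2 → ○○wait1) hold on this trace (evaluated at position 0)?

The position after 0 is 1; □(wait2 → ○○wait1) is true there.

Yes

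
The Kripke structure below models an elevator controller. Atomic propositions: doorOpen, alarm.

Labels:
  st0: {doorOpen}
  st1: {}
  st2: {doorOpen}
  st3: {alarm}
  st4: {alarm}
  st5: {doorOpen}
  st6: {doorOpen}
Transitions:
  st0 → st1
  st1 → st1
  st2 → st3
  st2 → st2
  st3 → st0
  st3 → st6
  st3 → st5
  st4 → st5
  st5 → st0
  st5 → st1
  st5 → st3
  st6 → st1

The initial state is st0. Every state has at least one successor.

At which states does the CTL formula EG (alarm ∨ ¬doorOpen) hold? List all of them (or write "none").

{st1}

States satisfying alarm ∨ ¬doorOpen: {st1, st3, st4}.
States satisfying EG (alarm ∨ ¬doorOpen): {st1}.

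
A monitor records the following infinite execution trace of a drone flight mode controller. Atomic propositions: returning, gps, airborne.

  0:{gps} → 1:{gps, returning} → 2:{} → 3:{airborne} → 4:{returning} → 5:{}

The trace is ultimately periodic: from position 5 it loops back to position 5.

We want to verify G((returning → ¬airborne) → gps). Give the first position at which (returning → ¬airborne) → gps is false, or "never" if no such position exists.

Check (returning → ¬airborne) → gps at each position in order: 0 ✓, 1 ✓.
At position 2 the labels are {}, so (returning → ¬airborne) → gps is false there. This is the first violation.

2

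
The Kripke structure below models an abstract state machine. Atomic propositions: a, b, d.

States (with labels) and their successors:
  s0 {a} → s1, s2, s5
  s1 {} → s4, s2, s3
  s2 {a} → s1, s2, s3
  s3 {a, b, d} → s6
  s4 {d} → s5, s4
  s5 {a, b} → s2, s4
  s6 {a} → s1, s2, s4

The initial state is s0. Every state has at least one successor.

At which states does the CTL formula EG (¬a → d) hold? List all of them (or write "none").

States satisfying ¬a → d: {s0, s2, s3, s4, s5, s6}.
States satisfying EG (¬a → d): {s0, s2, s3, s4, s5, s6}.

{s0, s2, s3, s4, s5, s6}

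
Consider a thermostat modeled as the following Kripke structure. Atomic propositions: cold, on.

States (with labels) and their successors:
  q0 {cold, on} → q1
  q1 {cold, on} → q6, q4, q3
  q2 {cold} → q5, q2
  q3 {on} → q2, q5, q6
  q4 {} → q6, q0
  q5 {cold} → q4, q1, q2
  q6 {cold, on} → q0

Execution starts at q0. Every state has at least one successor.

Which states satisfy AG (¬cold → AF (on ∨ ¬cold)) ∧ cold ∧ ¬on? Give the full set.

{q2, q5}

States satisfying ¬cold → AF (on ∨ ¬cold): {q0, q1, q2, q3, q4, q5, q6}.
States satisfying AG (¬cold → AF (on ∨ ¬cold)): {q0, q1, q2, q3, q4, q5, q6}.
States satisfying ¬on: {q2, q4, q5}.
States satisfying cold ∧ ¬on: {q2, q5}.
States satisfying AG (¬cold → AF (on ∨ ¬cold)) ∧ cold ∧ ¬on: {q2, q5}.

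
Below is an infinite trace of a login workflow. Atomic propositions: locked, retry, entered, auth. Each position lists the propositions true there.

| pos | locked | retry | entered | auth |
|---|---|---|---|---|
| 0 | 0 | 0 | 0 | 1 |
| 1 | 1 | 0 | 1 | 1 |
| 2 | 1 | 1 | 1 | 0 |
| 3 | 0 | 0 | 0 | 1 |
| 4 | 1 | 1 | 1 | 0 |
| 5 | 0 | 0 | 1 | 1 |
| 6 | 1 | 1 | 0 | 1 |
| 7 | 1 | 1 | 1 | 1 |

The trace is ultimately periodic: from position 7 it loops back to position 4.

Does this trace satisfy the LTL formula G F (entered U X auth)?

F (entered U X auth) holds at every position 0..7, and those are all positions ever visited, so G F (entered U X auth) holds.

Holds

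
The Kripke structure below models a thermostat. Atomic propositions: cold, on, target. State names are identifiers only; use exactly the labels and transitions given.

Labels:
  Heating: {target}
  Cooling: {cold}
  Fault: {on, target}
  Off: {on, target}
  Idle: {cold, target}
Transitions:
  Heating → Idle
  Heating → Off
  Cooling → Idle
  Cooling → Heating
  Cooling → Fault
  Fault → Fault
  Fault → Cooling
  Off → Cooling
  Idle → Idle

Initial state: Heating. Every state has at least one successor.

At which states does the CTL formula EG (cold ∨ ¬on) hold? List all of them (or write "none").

States satisfying cold ∨ ¬on: {Heating, Cooling, Idle}.
States satisfying EG (cold ∨ ¬on): {Heating, Cooling, Idle}.

{Heating, Cooling, Idle}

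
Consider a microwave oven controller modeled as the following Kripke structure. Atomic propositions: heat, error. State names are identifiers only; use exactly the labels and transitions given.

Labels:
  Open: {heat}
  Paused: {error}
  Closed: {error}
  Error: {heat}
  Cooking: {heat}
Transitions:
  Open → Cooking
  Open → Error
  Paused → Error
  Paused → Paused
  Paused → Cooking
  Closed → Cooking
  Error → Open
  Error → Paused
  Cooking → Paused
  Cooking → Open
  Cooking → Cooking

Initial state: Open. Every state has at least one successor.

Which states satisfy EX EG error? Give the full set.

States satisfying EG error: {Paused}.
States satisfying EX EG error: {Paused, Error, Cooking}.

{Paused, Error, Cooking}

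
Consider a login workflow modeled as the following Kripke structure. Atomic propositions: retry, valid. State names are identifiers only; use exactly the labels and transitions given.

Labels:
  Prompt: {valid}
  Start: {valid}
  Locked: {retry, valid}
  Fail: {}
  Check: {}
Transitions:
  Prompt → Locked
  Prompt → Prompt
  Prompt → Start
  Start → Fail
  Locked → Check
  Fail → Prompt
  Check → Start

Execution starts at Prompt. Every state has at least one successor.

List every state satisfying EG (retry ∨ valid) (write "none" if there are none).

{Prompt}

States satisfying retry ∨ valid: {Prompt, Start, Locked}.
States satisfying EG (retry ∨ valid): {Prompt}.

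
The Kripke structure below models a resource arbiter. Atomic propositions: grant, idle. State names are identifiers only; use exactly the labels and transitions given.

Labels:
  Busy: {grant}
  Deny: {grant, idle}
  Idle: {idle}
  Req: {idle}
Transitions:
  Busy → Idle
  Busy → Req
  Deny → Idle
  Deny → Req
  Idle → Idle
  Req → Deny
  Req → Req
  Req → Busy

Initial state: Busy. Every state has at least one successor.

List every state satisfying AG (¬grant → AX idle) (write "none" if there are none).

States satisfying ¬grant → AX idle: {Busy, Deny, Idle}.
States satisfying AG (¬grant → AX idle): {Idle}.

{Idle}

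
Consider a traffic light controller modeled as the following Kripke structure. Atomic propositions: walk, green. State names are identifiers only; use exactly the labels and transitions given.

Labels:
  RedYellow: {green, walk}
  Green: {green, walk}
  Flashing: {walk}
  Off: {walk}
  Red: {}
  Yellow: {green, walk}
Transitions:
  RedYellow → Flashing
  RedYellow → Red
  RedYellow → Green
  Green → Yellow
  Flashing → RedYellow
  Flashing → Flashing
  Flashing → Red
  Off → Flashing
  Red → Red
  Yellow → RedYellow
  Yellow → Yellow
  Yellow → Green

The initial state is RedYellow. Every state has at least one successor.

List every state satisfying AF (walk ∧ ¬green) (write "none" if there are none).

{Flashing, Off}

States satisfying walk ∧ ¬green: {Flashing, Off}.
States satisfying AF (walk ∧ ¬green): {Flashing, Off}.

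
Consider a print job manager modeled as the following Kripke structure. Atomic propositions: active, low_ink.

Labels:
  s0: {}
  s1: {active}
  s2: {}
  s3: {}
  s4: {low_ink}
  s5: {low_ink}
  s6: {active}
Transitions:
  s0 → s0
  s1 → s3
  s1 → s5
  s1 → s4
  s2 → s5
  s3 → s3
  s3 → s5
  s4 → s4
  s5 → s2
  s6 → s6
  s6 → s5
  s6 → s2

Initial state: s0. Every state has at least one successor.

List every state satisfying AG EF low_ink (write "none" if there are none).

{s1, s2, s3, s4, s5, s6}

States satisfying EF low_ink: {s1, s2, s3, s4, s5, s6}.
States satisfying AG EF low_ink: {s1, s2, s3, s4, s5, s6}.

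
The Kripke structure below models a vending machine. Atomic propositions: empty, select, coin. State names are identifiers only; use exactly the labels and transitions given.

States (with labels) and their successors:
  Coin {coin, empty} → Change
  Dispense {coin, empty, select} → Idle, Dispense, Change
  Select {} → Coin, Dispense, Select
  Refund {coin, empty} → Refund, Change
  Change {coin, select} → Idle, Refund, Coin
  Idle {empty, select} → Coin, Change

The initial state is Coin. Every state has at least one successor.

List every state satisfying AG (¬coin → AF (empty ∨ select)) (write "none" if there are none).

States satisfying ¬coin → AF (empty ∨ select): {Coin, Dispense, Refund, Change, Idle}.
States satisfying AG (¬coin → AF (empty ∨ select)): {Coin, Dispense, Refund, Change, Idle}.

{Coin, Dispense, Refund, Change, Idle}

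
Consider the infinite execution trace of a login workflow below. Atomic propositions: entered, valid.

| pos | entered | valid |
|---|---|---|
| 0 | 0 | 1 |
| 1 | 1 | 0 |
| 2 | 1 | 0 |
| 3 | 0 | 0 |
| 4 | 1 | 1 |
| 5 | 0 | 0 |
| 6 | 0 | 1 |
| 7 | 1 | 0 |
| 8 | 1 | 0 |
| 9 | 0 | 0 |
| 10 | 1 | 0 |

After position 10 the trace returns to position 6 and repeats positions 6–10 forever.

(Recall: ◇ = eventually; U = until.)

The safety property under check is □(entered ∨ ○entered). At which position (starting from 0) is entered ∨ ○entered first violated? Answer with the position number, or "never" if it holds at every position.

Check entered ∨ ○entered at each position in order: 0 ✓, 1 ✓, 2 ✓, 3 ✓, 4 ✓.
At position 5 the labels are {} and the next position 6 has {valid}, so entered ∨ ○entered is false there. This is the first violation.

5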